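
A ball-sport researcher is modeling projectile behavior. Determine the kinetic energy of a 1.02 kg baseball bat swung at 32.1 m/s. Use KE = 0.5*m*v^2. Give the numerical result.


KE = 0.5 * m * v^2
KE = 0.5 * 1.02 * 32.1^2
KE = 0.5 * 1.02 * 1030.41 = 525.5091 J

525.5091 J


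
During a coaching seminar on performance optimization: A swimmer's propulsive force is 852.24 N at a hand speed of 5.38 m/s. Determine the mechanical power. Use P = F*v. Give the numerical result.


P = F * v
P = 852.24 * 5.38
P = 4585.0512 W

4585.0512 W


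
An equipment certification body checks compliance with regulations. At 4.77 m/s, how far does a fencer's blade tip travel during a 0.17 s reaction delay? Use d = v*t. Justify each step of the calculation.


d = v * t
d = 4.77 * 0.17
d = 0.8109 m

0.8109 m


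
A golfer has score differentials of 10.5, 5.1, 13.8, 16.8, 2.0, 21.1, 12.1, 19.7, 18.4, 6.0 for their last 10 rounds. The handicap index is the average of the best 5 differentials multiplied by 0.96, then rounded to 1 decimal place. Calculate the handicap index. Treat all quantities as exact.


All differentials: 10.5, 5.1, 13.8, 16.8, 2.0, 21.1, 12.1, 19.7, 18.4, 6.0
Sorted: 2.0, 5.1, 6.0, 10.5, 12.1, 13.8, 16.8, 18.4, 19.7, 21.1
Best 5: 2.0, 5.1, 6.0, 10.5, 12.1
Average of best = 35.7 / 5 = 7.14
Raw index = 7.14 * 0.96 = 6.8544
Handicap index = round(6.8544, 1) = 6.9

6.9


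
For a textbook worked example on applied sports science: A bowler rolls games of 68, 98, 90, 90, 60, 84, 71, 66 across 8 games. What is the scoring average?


Average = sum / n
Sum = 627
Average = 627 / 8 = 78.375

78.375


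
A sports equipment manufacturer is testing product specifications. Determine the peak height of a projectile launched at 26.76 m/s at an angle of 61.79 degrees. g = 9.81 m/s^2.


H = (v*sin(theta))^2 / (2*g)
vy = v*sin(theta) = 26.76 * sin(61.79 deg) = 23.5815 m/s
H = vy^2 / (2*g) = 556.0859 / (2*9.81)
H = 556.0859 / 19.62 = 28.3428 m

28.3428 m


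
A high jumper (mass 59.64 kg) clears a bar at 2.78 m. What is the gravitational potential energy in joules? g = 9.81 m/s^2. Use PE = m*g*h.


PE = m * g * h
PE = 59.64 * 9.81 * 2.78
PE = 585.0684 * 2.78 = 1626.4902 J

1626.4902 J


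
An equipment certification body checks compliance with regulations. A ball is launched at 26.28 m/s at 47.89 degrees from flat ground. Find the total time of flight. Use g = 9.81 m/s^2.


T = 2*v*sin(theta)/g
sin(theta) = sin(47.89 deg) = 0.7419
T = 2*26.28*0.7419 / 9.81
T = 38.9921 / 9.81 = 3.9747 s

3.9747 s


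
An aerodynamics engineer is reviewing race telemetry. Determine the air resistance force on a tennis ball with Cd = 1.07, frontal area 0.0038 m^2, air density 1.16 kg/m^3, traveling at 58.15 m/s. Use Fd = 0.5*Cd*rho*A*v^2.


Fd = 0.5 * Cd * rho * A * v^2
Fd = 0.5 * 1.07 * 1.16 * 0.0038 * 58.15^2
v^2 = 3381.4225
Fd = 0.5 * 1.07 * 1.16 * 0.0038 * 3381.4225 = 7.9743 N

7.9743 N


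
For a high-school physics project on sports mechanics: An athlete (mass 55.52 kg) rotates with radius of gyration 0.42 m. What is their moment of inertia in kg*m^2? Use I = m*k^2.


I = m * k^2
I = 55.52 * 0.42^2
I = 55.52 * 0.1764 = 9.7937 kg*m^2

9.7937 kg*m^2


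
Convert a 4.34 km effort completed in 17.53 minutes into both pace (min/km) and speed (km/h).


Pace = time / distance = 17.53 min / 4.34 km = 4.0392 min/km
Speed = distance / time_in_hours = 4.34 / 0.2922 hr
Speed = 14.8545 km/h

4.0392 min/km, 14.8545 km/h


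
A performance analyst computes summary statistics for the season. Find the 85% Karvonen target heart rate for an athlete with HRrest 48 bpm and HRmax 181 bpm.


Target = HRrest + pct*(HRmax - HRrest)
Heart rate reserve = HRmax - HRrest = 181 - 48 = 133 bpm
Fraction = 85% = 0.85
Target = 48 + 0.85 * 133
Target = 48 + 113.05 = 161.05 bpm

161.05 bpm


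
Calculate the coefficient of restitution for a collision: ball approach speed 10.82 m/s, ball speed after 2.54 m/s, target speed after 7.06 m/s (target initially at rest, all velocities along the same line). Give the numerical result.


e = (v2_after - v1_after) / (v1_before - v2_before)
Numerator = 7.06 - 2.54 = 4.52
Denominator = 10.82 - 0 = 10.82
e = 4.52 / 10.82 = 0.4177

0.4177


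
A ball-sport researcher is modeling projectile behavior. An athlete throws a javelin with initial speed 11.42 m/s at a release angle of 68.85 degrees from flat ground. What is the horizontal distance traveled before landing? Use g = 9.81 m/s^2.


R = v^2 * sin(2*theta) / g
Convert angle to radians: theta = 68.85 deg = 1.2017 rad
sin(2*theta) = sin(2.4033) = 0.673
R = 11.42^2 * 0.673 / 9.81
R = 130.4164 * 0.673 / 9.81 = 8.9472 m

8.9472 m


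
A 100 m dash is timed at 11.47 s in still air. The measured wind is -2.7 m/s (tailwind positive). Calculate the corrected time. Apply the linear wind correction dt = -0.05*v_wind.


dt = -0.05 * v_wind = -0.05 * -2.7 = 0.135 s
t_corrected = t_still + dt = 11.47 + (0.135)
t_corrected = 11.605 s

11.605 s


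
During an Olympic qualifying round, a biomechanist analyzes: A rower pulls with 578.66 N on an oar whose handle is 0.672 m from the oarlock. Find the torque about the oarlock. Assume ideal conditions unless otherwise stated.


tau = F * d
tau = 578.66 * 0.672
tau = 388.8595 N*m

388.8595 N*m


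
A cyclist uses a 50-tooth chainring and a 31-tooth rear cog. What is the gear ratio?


GR = front_teeth / rear_teeth
GR = 50 / 31
GR = 1.6129

1.6129


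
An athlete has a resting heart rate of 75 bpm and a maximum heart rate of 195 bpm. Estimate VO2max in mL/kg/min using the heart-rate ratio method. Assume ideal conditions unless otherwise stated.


VO2max = 15.3 * HRmax / HRrest
VO2max = 15.3 * 195 / 75
VO2max = 2983.5 / 75 = 39.78 mL/kg/min

39.78 mL/kg/min


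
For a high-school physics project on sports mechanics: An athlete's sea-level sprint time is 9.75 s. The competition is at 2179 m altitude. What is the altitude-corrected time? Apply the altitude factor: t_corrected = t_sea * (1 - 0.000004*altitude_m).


Correction factor = 1 - 0.000004 * 2179 = 0.991284
t_corrected = t_sea * factor = 9.75 * 0.991284
t_corrected = 9.665 s

9.665 s


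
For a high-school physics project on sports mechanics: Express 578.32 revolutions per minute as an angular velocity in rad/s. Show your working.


omega = RPM * 2 * pi / 60
omega = 578.32 * 2 * 3.14159 / 60
omega = 3633.6917 / 60 = 60.5615 rad/s

60.5615 rad/s


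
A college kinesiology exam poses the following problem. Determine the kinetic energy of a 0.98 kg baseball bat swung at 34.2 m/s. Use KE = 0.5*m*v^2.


KE = 0.5 * m * v^2
KE = 0.5 * 0.98 * 34.2^2
KE = 0.5 * 0.98 * 1169.64 = 573.1236 J

573.1236 J


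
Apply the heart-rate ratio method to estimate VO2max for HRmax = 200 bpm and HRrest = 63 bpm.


VO2max = 15.3 * HRmax / HRrest
VO2max = 15.3 * 200 / 63
VO2max = 3060 / 63 = 48.5714 mL/kg/min

48.5714 mL/kg/min


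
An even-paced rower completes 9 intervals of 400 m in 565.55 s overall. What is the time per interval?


Split time = total_time / n_laps = 565.55 / 9
Split time = 62.8389 s per lap

62.8389 s


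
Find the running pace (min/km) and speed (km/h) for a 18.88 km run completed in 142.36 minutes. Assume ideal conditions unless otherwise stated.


Pace = time / distance = 142.36 min / 18.88 km = 7.5403 min/km
Speed = distance / time_in_hours = 18.88 / 2.3727 hr
Speed = 7.9573 km/h

7.5403 min/km, 7.9573 km/h


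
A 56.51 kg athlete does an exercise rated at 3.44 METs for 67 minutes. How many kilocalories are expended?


kcal = MET * mass * time_hr
Convert time: 67 min = 1.1167 hr
kcal = 3.44 * 56.51 * 1.1167
kcal = 217.0737 kcal

217.0737 kcal


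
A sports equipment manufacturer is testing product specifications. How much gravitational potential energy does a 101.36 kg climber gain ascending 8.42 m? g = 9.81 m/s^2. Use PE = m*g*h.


PE = m * g * h
PE = 101.36 * 9.81 * 8.42
PE = 994.3416 * 8.42 = 8372.3563 J

8372.3563 J


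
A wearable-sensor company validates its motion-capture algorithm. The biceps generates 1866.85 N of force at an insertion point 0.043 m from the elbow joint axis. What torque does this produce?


tau = F * d
tau = 1866.85 * 0.043
tau = 80.2745 N*m

80.2745 N*m


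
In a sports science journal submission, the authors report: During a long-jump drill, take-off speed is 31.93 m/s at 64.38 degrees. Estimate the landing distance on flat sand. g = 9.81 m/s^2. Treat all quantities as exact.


R = v^2 * sin(2*theta) / g
Convert angle to radians: theta = 64.38 deg = 1.1236 rad
sin(2*theta) = sin(2.2473) = 0.7798
R = 31.93^2 * 0.7798 / 9.81
R = 1019.5249 * 0.7798 / 9.81 = 81.0398 m

81.0398 m


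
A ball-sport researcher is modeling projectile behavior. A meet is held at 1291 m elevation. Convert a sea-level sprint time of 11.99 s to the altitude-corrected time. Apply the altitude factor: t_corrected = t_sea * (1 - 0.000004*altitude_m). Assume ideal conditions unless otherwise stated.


Correction factor = 1 - 0.000004 * 1291 = 0.994836
t_corrected = t_sea * factor = 11.99 * 0.994836
t_corrected = 11.9281 s

11.9281 s


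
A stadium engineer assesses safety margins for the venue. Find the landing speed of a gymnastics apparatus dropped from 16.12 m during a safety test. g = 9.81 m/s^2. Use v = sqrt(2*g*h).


v = sqrt(2 * g * h)
v = sqrt(2 * 9.81 * 16.12)
v = sqrt(316.2744) = 17.7841 m/s

17.7841 m/s


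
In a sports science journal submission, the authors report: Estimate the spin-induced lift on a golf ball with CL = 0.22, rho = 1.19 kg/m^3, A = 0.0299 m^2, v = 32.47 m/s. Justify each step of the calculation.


FM = 0.5 * CL * rho * A * v^2
FM = 0.5 * 0.22 * 1.19 * 0.0299 * 32.47^2
v^2 = 1054.3009
FM = 0.5 * 0.22 * 1.19 * 0.0299 * 1054.3009 = 4.1264 N

4.1264 N


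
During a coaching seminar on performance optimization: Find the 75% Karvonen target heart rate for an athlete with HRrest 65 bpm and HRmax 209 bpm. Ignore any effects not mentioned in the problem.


Target = HRrest + pct*(HRmax - HRrest)
Heart rate reserve = HRmax - HRrest = 209 - 65 = 144 bpm
Fraction = 75% = 0.75
Target = 65 + 0.75 * 144
Target = 65 + 108 = 173 bpm

173 bpm


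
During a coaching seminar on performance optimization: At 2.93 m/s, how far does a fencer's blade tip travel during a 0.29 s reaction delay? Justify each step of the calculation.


d = v * t
d = 2.93 * 0.29
d = 0.8497 m

0.8497 m


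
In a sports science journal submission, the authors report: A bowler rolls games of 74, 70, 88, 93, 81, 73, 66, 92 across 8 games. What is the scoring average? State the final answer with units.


Average = sum / n
Sum = 637
Average = 637 / 8 = 79.625

79.625


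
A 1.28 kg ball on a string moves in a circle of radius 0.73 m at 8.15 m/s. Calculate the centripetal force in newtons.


Fc = m * v^2 / r
v^2 = 8.15^2 = 66.4225
Fc = 1.28 * 66.4225 / 0.73
Fc = 85.0208 / 0.73 = 116.4668 N

116.4668 N


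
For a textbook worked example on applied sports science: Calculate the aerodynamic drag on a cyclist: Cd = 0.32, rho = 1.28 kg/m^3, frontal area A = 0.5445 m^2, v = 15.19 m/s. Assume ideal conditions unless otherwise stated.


Fd = 0.5 * Cd * rho * A * v^2
Fd = 0.5 * 0.32 * 1.28 * 0.5445 * 15.19^2
v^2 = 230.7361
Fd = 0.5 * 0.32 * 1.28 * 0.5445 * 230.7361 = 25.7302 N

25.7302 N


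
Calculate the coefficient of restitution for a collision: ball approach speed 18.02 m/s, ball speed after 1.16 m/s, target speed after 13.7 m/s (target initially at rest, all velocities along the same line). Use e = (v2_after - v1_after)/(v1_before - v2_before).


e = (v2_after - v1_after) / (v1_before - v2_before)
Numerator = 13.7 - 1.16 = 12.54
Denominator = 18.02 - 0 = 18.02
e = 12.54 / 18.02 = 0.6959

0.6959


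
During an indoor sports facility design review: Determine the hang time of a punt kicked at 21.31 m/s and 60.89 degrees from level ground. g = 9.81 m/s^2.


T = 2*v*sin(theta)/g
sin(theta) = sin(60.89 deg) = 0.8737
T = 2*21.31*0.8737 / 9.81
T = 37.2366 / 9.81 = 3.7958 s

3.7958 s


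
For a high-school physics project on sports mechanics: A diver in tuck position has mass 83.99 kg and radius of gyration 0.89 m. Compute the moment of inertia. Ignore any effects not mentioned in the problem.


I = m * k^2
I = 83.99 * 0.89^2
I = 83.99 * 0.7921 = 66.5285 kg*m^2

66.5285 kg*m^2


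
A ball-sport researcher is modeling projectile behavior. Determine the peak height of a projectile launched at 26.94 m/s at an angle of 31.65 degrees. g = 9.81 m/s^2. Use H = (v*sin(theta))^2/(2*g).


H = (v*sin(theta))^2 / (2*g)
vy = v*sin(theta) = 26.94 * sin(31.65 deg) = 14.1362 m/s
H = vy^2 / (2*g) = 199.8321 / (2*9.81)
H = 199.8321 / 19.62 = 10.1851 m

10.1851 m


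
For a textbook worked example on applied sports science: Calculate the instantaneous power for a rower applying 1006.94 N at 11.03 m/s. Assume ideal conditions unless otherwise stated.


P = F * v
P = 1006.94 * 11.03
P = 11106.5482 W

11106.5482 W


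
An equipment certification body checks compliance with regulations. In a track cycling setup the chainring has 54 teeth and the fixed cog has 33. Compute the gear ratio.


GR = front_teeth / rear_teeth
GR = 54 / 33
GR = 1.6364

1.6364


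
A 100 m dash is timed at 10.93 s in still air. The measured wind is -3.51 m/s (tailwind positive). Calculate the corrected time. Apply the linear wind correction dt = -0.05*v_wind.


dt = -0.05 * v_wind = -0.05 * -3.51 = 0.1755 s
t_corrected = t_still + dt = 10.93 + (0.1755)
t_corrected = 11.1055 s

11.1055 s


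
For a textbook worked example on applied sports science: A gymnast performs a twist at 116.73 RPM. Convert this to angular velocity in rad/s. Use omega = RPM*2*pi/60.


omega = RPM * 2 * pi / 60
omega = 116.73 * 2 * 3.14159 / 60
omega = 733.4362 / 60 = 12.2239 rad/s

12.2239 rad/s


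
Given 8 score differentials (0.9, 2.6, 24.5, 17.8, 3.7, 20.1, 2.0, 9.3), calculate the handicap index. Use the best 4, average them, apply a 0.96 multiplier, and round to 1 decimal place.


All differentials: 0.9, 2.6, 24.5, 17.8, 3.7, 20.1, 2.0, 9.3
Sorted: 0.9, 2.0, 2.6, 3.7, 9.3, 17.8, 20.1, 24.5
Best 4: 0.9, 2.0, 2.6, 3.7
Average of best = 9.2 / 4 = 2.3
Raw index = 2.3 * 0.96 = 2.208
Handicap index = round(2.208, 1) = 2.2

2.2


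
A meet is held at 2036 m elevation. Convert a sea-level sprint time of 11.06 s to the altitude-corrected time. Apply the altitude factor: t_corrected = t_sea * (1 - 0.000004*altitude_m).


Correction factor = 1 - 0.000004 * 2036 = 0.991856
t_corrected = t_sea * factor = 11.06 * 0.991856
t_corrected = 10.9699 s

10.9699 s


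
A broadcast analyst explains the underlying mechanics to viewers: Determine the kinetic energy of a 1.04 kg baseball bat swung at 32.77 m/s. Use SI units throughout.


KE = 0.5 * m * v^2
KE = 0.5 * 1.04 * 32.77^2
KE = 0.5 * 1.04 * 1073.8729 = 558.4139 J

558.4139 J


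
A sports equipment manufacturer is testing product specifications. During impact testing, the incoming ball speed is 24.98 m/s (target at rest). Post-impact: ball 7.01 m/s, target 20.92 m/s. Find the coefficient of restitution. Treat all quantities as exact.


e = (v2_after - v1_after) / (v1_before - v2_before)
Numerator = 20.92 - 7.01 = 13.91
Denominator = 24.98 - 0 = 24.98
e = 13.91 / 24.98 = 0.5568

0.5568


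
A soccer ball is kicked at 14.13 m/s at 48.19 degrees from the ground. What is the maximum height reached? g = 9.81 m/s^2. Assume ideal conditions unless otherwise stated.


H = (v*sin(theta))^2 / (2*g)
vy = v*sin(theta) = 14.13 * sin(48.19 deg) = 10.5319 m/s
H = vy^2 / (2*g) = 110.9216 / (2*9.81)
H = 110.9216 / 19.62 = 5.6535 m

5.6535 m


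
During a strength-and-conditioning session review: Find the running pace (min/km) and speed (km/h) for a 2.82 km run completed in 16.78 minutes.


Pace = time / distance = 16.78 min / 2.82 km = 5.9504 min/km
Speed = distance / time_in_hours = 2.82 / 0.2797 hr
Speed = 10.0834 km/h

5.9504 min/km, 10.0834 km/h


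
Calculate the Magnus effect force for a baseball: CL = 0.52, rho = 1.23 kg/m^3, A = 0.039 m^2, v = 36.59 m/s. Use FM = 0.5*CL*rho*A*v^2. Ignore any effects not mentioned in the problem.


FM = 0.5 * CL * rho * A * v^2
FM = 0.5 * 0.52 * 1.23 * 0.039 * 36.59^2
v^2 = 1338.8281
FM = 0.5 * 0.52 * 1.23 * 0.039 * 1338.8281 = 16.6981 N

16.6981 N


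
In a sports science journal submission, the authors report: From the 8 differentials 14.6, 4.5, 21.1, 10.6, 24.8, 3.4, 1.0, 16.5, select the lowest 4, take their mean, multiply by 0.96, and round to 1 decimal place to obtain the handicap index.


All differentials: 14.6, 4.5, 21.1, 10.6, 24.8, 3.4, 1.0, 16.5
Sorted: 1.0, 3.4, 4.5, 10.6, 14.6, 16.5, 21.1, 24.8
Best 4: 1.0, 3.4, 4.5, 10.6
Average of best = 19.5 / 4 = 4.875
Raw index = 4.875 * 0.96 = 4.68
Handicap index = round(4.68, 1) = 4.7

4.7


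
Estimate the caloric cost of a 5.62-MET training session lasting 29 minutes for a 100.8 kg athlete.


kcal = MET * mass * time_hr
Convert time: 29 min = 0.4833 hr
kcal = 5.62 * 100.8 * 0.4833
kcal = 273.8064 kcal

273.8064 kcal


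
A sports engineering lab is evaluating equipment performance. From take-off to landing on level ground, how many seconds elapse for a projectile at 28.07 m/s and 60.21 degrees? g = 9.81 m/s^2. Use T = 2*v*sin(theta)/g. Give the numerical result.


T = 2*v*sin(theta)/g
sin(theta) = sin(60.21 deg) = 0.8679
T = 2*28.07*0.8679 / 9.81
T = 48.7212 / 9.81 = 4.9665 s

4.9665 s


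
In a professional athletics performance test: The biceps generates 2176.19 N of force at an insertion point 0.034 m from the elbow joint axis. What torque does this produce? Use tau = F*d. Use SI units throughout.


tau = F * d
tau = 2176.19 * 0.034
tau = 73.9905 N*m

73.9905 N*m


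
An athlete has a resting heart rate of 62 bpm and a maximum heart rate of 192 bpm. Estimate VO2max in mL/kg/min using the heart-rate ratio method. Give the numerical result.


VO2max = 15.3 * HRmax / HRrest
VO2max = 15.3 * 192 / 62
VO2max = 2937.6 / 62 = 47.3806 mL/kg/min

47.3806 mL/kg/min


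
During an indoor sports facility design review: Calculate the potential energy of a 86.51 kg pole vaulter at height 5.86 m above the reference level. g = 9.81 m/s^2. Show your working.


PE = m * g * h
PE = 86.51 * 9.81 * 5.86
PE = 848.6631 * 5.86 = 4973.1658 J

4973.1658 J


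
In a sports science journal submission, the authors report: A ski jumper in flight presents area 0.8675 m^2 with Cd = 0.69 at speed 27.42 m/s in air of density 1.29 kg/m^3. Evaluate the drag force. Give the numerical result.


Fd = 0.5 * Cd * rho * A * v^2
Fd = 0.5 * 0.69 * 1.29 * 0.8675 * 27.42^2
v^2 = 751.8564
Fd = 0.5 * 0.69 * 1.29 * 0.8675 * 751.8564 = 290.2774 N

290.2774 N


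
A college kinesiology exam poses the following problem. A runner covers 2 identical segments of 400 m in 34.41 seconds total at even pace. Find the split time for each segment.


Split time = total_time / n_laps = 34.41 / 2
Split time = 17.205 s per lap

17.205 s


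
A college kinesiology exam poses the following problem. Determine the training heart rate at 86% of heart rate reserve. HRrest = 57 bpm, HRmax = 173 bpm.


Target = HRrest + pct*(HRmax - HRrest)
Heart rate reserve = HRmax - HRrest = 173 - 57 = 116 bpm
Fraction = 86% = 0.86
Target = 57 + 0.86 * 116
Target = 57 + 99.76 = 156.76 bpm

156.76 bpm


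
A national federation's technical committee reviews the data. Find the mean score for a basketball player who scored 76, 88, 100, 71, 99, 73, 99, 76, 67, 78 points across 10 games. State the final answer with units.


Average = sum / n
Sum = 827
Average = 827 / 10 = 82.7

82.7


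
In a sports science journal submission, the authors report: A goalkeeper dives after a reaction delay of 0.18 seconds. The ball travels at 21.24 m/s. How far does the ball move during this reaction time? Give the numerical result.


d = v * t
d = 21.24 * 0.18
d = 3.8232 m

3.8232 m


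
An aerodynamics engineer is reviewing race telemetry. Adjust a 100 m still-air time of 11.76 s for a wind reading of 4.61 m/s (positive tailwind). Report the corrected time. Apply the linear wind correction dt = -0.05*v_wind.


dt = -0.05 * v_wind = -0.05 * 4.61 = -0.2305 s
t_corrected = t_still + dt = 11.76 + (-0.2305)
t_corrected = 11.5295 s

11.5295 s


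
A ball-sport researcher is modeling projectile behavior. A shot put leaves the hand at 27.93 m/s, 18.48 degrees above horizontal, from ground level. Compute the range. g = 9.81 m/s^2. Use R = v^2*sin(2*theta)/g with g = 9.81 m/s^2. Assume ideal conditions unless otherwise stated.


R = v^2 * sin(2*theta) / g
Convert angle to radians: theta = 18.48 deg = 0.3225 rad
sin(2*theta) = sin(0.6451) = 0.6013
R = 27.93^2 * 0.6013 / 9.81
R = 780.0849 * 0.6013 / 9.81 = 47.8116 m

47.8116 m


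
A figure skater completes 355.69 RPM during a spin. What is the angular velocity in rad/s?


omega = RPM * 2 * pi / 60
omega = 355.69 * 2 * 3.14159 / 60
omega = 2234.8662 / 60 = 37.2478 rad/s

37.2478 rad/s


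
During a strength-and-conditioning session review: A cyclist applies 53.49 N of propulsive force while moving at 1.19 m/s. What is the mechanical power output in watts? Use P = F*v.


P = F * v
P = 53.49 * 1.19
P = 63.6531 W

63.6531 W


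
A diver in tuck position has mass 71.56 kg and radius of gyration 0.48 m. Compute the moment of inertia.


I = m * k^2
I = 71.56 * 0.48^2
I = 71.56 * 0.2304 = 16.4874 kg*m^2

16.4874 kg*m^2


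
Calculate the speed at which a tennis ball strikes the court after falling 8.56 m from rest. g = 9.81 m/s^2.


v = sqrt(2 * g * h)
v = sqrt(2 * 9.81 * 8.56)
v = sqrt(167.9472) = 12.9594 m/s

12.9594 m/s


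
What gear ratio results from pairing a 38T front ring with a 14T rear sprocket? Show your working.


GR = front_teeth / rear_teeth
GR = 38 / 14
GR = 2.7143

2.7143


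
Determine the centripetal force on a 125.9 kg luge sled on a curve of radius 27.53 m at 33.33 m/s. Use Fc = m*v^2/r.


Fc = m * v^2 / r
v^2 = 33.33^2 = 1110.8889
Fc = 125.9 * 1110.8889 / 27.53
Fc = 139860.9125 / 27.53 = 5080.3092 N

5080.3092 N


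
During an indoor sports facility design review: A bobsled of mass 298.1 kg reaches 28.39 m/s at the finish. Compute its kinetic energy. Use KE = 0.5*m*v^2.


KE = 0.5 * m * v^2
KE = 0.5 * 298.1 * 28.39^2
KE = 0.5 * 298.1 * 805.9921 = 120133.1225 J

120133.1225 J


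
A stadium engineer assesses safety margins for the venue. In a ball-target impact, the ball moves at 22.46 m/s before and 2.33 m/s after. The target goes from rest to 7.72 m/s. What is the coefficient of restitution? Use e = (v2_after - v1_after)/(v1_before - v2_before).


e = (v2_after - v1_after) / (v1_before - v2_before)
Numerator = 7.72 - 2.33 = 5.39
Denominator = 22.46 - 0 = 22.46
e = 5.39 / 22.46 = 0.24

0.24


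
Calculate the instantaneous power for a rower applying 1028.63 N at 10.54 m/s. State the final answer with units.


P = F * v
P = 1028.63 * 10.54
P = 10841.7602 W

10841.7602 W


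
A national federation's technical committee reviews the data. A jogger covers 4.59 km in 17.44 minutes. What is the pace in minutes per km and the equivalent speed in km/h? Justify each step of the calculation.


Pace = time / distance = 17.44 min / 4.59 km = 3.7996 min/km
Speed = distance / time_in_hours = 4.59 / 0.2907 hr
Speed = 15.7913 km/h

3.7996 min/km, 15.7913 km/h


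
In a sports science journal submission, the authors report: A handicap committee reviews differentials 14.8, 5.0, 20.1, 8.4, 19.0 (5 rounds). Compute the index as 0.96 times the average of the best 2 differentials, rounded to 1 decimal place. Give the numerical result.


All differentials: 14.8, 5.0, 20.1, 8.4, 19.0
Sorted: 5.0, 8.4, 14.8, 19.0, 20.1
Best 2: 5.0, 8.4
Average of best = 13.4 / 2 = 6.7
Raw index = 6.7 * 0.96 = 6.432
Handicap index = round(6.432, 1) = 6.4

6.4


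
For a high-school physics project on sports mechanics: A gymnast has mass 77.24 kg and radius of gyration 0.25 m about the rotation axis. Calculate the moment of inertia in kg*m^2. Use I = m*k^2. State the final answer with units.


I = m * k^2
I = 77.24 * 0.25^2
I = 77.24 * 0.0625 = 4.8275 kg*m^2

4.8275 kg*m^2


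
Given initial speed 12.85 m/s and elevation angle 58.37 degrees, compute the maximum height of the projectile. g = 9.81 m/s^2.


H = (v*sin(theta))^2 / (2*g)
vy = v*sin(theta) = 12.85 * sin(58.37 deg) = 10.9412 m/s
H = vy^2 / (2*g) = 119.7091 / (2*9.81)
H = 119.7091 / 19.62 = 6.1014 m

6.1014 m


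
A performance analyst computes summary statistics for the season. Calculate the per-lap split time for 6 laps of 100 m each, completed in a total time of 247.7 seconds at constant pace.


Split time = total_time / n_laps = 247.7 / 6
Split time = 41.2833 s per lap

41.2833 s


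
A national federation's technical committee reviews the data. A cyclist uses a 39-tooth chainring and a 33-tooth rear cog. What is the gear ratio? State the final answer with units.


GR = front_teeth / rear_teeth
GR = 39 / 33
GR = 1.1818

1.1818


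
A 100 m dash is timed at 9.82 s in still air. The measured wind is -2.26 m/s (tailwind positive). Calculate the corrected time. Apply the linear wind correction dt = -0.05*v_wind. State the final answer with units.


dt = -0.05 * v_wind = -0.05 * -2.26 = 0.113 s
t_corrected = t_still + dt = 9.82 + (0.113)
t_corrected = 9.933 s

9.933 s


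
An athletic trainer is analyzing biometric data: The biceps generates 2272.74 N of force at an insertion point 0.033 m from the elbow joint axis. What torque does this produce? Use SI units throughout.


tau = F * d
tau = 2272.74 * 0.033
tau = 75.0004 N*m

75.0004 N*m


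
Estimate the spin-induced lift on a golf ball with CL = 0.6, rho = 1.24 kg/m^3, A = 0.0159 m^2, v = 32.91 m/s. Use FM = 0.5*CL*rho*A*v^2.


FM = 0.5 * CL * rho * A * v^2
FM = 0.5 * 0.6 * 1.24 * 0.0159 * 32.91^2
v^2 = 1083.0681
FM = 0.5 * 0.6 * 1.24 * 0.0159 * 1083.0681 = 6.4061 N

6.4061 N


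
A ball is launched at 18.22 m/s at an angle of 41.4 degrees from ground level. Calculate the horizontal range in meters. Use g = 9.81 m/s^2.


R = v^2 * sin(2*theta) / g
Convert angle to radians: theta = 41.4 deg = 0.7226 rad
sin(2*theta) = sin(1.4451) = 0.9921
R = 18.22^2 * 0.9921 / 9.81
R = 331.9684 * 0.9921 / 9.81 = 33.573 m

33.573 m


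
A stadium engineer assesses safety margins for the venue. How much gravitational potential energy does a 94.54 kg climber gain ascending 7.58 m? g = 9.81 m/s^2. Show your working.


PE = m * g * h
PE = 94.54 * 9.81 * 7.58
PE = 927.4374 * 7.58 = 7029.9755 J

7029.9755 J


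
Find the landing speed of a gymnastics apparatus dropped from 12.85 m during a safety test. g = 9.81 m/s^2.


v = sqrt(2 * g * h)
v = sqrt(2 * 9.81 * 12.85)
v = sqrt(252.117) = 15.8782 m/s

15.8782 m/s


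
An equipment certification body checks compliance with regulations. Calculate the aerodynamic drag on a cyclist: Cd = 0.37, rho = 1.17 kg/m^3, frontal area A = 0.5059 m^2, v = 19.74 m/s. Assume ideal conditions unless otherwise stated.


Fd = 0.5 * Cd * rho * A * v^2
Fd = 0.5 * 0.37 * 1.17 * 0.5059 * 19.74^2
v^2 = 389.6676
Fd = 0.5 * 0.37 * 1.17 * 0.5059 * 389.6676 = 42.6694 N

42.6694 N


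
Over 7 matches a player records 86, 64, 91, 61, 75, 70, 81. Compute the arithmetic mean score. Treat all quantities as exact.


Average = sum / n
Sum = 528
Average = 528 / 7 = 75.4286

75.4286


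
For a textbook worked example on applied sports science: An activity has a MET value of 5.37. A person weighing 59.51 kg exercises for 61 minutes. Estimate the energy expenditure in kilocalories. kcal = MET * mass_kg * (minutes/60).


kcal = MET * mass * time_hr
Convert time: 61 min = 1.0167 hr
kcal = 5.37 * 59.51 * 1.0167
kcal = 324.8948 kcal

324.8948 kcal


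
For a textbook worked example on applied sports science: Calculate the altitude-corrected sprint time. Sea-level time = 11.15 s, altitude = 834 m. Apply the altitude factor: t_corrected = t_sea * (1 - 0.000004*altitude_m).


Correction factor = 1 - 0.000004 * 834 = 0.996664
t_corrected = t_sea * factor = 11.15 * 0.996664
t_corrected = 11.1128 s

11.1128 s


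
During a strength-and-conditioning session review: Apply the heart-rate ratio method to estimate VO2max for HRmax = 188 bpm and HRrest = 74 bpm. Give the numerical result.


VO2max = 15.3 * HRmax / HRrest
VO2max = 15.3 * 188 / 74
VO2max = 2876.4 / 74 = 38.8703 mL/kg/min

38.8703 mL/kg/min


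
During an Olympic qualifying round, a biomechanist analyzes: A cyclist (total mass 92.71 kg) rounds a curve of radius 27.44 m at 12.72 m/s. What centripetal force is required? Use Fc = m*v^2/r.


Fc = m * v^2 / r
v^2 = 12.72^2 = 161.7984
Fc = 92.71 * 161.7984 / 27.44
Fc = 15000.3297 / 27.44 = 546.6592 N

546.6592 N


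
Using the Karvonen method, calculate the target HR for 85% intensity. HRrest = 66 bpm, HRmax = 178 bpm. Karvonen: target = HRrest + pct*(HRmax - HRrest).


Target = HRrest + pct*(HRmax - HRrest)
Heart rate reserve = HRmax - HRrest = 178 - 66 = 112 bpm
Fraction = 85% = 0.85
Target = 66 + 0.85 * 112
Target = 66 + 95.2 = 161.2 bpm

161.2 bpm


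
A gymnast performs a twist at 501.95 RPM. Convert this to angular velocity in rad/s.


omega = RPM * 2 * pi / 60
omega = 501.95 * 2 * 3.14159 / 60
omega = 3153.8449 / 60 = 52.5641 rad/s

52.5641 rad/s


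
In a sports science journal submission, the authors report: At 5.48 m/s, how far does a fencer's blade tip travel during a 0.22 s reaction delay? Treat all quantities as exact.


d = v * t
d = 5.48 * 0.22
d = 1.2056 m

1.2056 m


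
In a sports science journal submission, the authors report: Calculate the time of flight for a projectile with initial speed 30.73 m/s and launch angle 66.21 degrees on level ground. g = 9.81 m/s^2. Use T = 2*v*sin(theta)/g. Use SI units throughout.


T = 2*v*sin(theta)/g
sin(theta) = sin(66.21 deg) = 0.915
T = 2*30.73*0.915 / 9.81
T = 56.2377 / 9.81 = 5.7327 s

5.7327 s


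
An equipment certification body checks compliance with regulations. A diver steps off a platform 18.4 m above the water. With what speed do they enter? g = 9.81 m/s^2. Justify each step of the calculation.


v = sqrt(2 * g * h)
v = sqrt(2 * 9.81 * 18.4)
v = sqrt(361.008) = 19.0002 m/s

19.0002 m/s


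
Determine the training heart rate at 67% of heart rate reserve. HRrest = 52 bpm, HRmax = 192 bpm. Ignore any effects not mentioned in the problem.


Target = HRrest + pct*(HRmax - HRrest)
Heart rate reserve = HRmax - HRrest = 192 - 52 = 140 bpm
Fraction = 67% = 0.67
Target = 52 + 0.67 * 140
Target = 52 + 93.8 = 145.8 bpm

145.8 bpm


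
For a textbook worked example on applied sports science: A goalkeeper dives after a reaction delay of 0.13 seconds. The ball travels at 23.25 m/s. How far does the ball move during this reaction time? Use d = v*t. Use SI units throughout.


d = v * t
d = 23.25 * 0.13
d = 3.0225 m

3.0225 m


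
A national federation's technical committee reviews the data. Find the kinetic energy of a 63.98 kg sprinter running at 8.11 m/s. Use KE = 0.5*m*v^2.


KE = 0.5 * m * v^2
KE = 0.5 * 63.98 * 8.11^2
KE = 0.5 * 63.98 * 65.7721 = 2104.0495 J

2104.0495 J


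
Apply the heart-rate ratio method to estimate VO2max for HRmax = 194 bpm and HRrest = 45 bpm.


VO2max = 15.3 * HRmax / HRrest
VO2max = 15.3 * 194 / 45
VO2max = 2968.2 / 45 = 65.96 mL/kg/min

65.96 mL/kg/min


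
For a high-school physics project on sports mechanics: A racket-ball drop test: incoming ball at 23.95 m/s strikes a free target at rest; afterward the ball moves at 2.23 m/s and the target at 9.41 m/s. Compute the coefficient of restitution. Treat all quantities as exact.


e = (v2_after - v1_after) / (v1_before - v2_before)
Numerator = 9.41 - 2.23 = 7.18
Denominator = 23.95 - 0 = 23.95
e = 7.18 / 23.95 = 0.2998

0.2998


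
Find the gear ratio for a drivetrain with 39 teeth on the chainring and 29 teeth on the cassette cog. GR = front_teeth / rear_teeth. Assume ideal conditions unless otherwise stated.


GR = front_teeth / rear_teeth
GR = 39 / 29
GR = 1.3448

1.3448


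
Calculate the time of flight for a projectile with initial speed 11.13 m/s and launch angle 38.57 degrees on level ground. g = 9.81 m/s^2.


T = 2*v*sin(theta)/g
sin(theta) = sin(38.57 deg) = 0.6235
T = 2*11.13*0.6235 / 9.81
T = 13.8784 / 9.81 = 1.4147 s

1.4147 s


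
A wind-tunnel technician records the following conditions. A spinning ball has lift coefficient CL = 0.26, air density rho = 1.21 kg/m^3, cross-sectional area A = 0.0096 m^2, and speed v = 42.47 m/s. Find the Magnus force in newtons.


FM = 0.5 * CL * rho * A * v^2
FM = 0.5 * 0.26 * 1.21 * 0.0096 * 42.47^2
v^2 = 1803.7009
FM = 0.5 * 0.26 * 1.21 * 0.0096 * 1803.7009 = 2.7237 N

2.7237 N


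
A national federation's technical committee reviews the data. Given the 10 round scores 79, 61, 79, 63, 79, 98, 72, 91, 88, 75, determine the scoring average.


Average = sum / n
Sum = 785
Average = 785 / 10 = 78.5

78.5


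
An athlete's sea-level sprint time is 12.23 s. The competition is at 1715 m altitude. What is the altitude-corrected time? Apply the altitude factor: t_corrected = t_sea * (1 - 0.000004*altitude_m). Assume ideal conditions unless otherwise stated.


Correction factor = 1 - 0.000004 * 1715 = 0.99314
t_corrected = t_sea * factor = 12.23 * 0.99314
t_corrected = 12.1461 s

12.1461 s


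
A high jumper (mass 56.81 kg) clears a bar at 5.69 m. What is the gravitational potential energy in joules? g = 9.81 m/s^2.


PE = m * g * h
PE = 56.81 * 9.81 * 5.69
PE = 557.3061 * 5.69 = 3171.0717 J

3171.0717 J


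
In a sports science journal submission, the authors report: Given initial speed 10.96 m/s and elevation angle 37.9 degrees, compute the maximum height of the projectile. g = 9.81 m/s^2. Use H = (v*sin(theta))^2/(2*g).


H = (v*sin(theta))^2 / (2*g)
vy = v*sin(theta) = 10.96 * sin(37.9 deg) = 6.7326 m/s
H = vy^2 / (2*g) = 45.3274 / (2*9.81)
H = 45.3274 / 19.62 = 2.3103 m

2.3103 m


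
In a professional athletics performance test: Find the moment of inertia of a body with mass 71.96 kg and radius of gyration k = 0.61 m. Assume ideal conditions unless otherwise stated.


I = m * k^2
I = 71.96 * 0.61^2
I = 71.96 * 0.3721 = 26.7763 kg*m^2

26.7763 kg*m^2


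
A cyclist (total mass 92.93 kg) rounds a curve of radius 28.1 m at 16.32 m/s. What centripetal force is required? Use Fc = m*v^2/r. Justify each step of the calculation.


Fc = m * v^2 / r
v^2 = 16.32^2 = 266.3424
Fc = 92.93 * 266.3424 / 28.1
Fc = 24751.1992 / 28.1 = 880.8256 N

880.8256 N


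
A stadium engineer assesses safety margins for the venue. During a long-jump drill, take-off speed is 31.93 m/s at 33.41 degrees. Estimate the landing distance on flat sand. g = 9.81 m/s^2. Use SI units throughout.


R = v^2 * sin(2*theta) / g
Convert angle to radians: theta = 33.41 deg = 0.5831 rad
sin(2*theta) = sin(1.1662) = 0.9193
R = 31.93^2 * 0.9193 / 9.81
R = 1019.5249 * 0.9193 / 9.81 = 95.5374 m

95.5374 m


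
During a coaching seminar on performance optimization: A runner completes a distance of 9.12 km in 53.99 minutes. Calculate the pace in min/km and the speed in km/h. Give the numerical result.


Pace = time / distance = 53.99 min / 9.12 km = 5.92 min/km
Speed = distance / time_in_hours = 9.12 / 0.8998 hr
Speed = 10.1352 km/h

5.92 min/km, 10.1352 km/h


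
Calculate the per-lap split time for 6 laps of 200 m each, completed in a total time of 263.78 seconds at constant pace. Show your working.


Split time = total_time / n_laps = 263.78 / 6
Split time = 43.9633 s per lap

43.9633 s


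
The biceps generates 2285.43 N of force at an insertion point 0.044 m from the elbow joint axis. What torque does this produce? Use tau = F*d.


tau = F * d
tau = 2285.43 * 0.044
tau = 100.5589 N*m

100.5589 N*m


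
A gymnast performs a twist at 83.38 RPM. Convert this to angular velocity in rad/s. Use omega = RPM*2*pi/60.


omega = RPM * 2 * pi / 60
omega = 83.38 * 2 * 3.14159 / 60
omega = 523.892 / 60 = 8.7315 rad/s

8.7315 rad/s


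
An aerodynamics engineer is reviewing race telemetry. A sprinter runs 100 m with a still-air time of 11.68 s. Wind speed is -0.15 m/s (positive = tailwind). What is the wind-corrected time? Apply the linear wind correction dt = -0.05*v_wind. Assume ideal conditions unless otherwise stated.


dt = -0.05 * v_wind = -0.05 * -0.15 = 0.0075 s
t_corrected = t_still + dt = 11.68 + (0.0075)
t_corrected = 11.6875 s

11.6875 s


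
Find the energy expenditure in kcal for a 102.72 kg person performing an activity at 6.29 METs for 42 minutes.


kcal = MET * mass * time_hr
Convert time: 42 min = 0.7 hr
kcal = 6.29 * 102.72 * 0.7
kcal = 452.2762 kcal

452.2762 kcal


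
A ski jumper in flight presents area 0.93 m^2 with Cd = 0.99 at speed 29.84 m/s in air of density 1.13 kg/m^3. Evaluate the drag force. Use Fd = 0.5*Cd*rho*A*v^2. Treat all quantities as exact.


Fd = 0.5 * Cd * rho * A * v^2
Fd = 0.5 * 0.99 * 1.13 * 0.93 * 29.84^2
v^2 = 890.4256
Fd = 0.5 * 0.99 * 1.13 * 0.93 * 890.4256 = 463.1954 N

463.1954 N


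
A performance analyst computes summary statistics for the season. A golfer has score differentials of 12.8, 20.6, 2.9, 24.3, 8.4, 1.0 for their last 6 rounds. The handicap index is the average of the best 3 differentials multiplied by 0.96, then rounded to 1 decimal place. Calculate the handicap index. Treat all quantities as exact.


All differentials: 12.8, 20.6, 2.9, 24.3, 8.4, 1.0
Sorted: 1.0, 2.9, 8.4, 12.8, 20.6, 24.3
Best 3: 1.0, 2.9, 8.4
Average of best = 12.3 / 3 = 4.1
Raw index = 4.1 * 0.96 = 3.936
Handicap index = round(3.936, 1) = 3.9

3.9


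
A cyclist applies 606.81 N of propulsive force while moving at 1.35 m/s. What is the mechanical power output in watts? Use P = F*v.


P = F * v
P = 606.81 * 1.35
P = 819.1935 W

819.1935 W


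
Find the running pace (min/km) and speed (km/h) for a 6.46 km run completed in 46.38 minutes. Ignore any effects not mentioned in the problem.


Pace = time / distance = 46.38 min / 6.46 km = 7.1796 min/km
Speed = distance / time_in_hours = 6.46 / 0.773 hr
Speed = 8.3571 km/h

7.1796 min/km, 8.3571 km/h


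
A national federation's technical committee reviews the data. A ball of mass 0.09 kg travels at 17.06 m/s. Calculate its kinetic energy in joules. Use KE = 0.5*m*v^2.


KE = 0.5 * m * v^2
KE = 0.5 * 0.09 * 17.06^2
KE = 0.5 * 0.09 * 291.0436 = 13.097 J

13.097 J


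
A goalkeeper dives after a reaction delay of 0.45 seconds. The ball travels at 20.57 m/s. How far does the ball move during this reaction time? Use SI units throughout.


d = v * t
d = 20.57 * 0.45
d = 9.2565 m

9.2565 m


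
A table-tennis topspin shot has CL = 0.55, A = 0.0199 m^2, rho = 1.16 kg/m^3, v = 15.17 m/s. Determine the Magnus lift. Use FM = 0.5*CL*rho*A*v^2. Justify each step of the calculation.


FM = 0.5 * CL * rho * A * v^2
FM = 0.5 * 0.55 * 1.16 * 0.0199 * 15.17^2
v^2 = 230.1289
FM = 0.5 * 0.55 * 1.16 * 0.0199 * 230.1289 = 1.4609 N

1.4609 N


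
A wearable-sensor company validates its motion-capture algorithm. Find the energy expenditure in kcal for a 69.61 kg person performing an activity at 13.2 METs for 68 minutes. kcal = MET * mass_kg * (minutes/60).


kcal = MET * mass * time_hr
Convert time: 68 min = 1.1333 hr
kcal = 13.2 * 69.61 * 1.1333
kcal = 1041.3656 kcal

1041.3656 kcal


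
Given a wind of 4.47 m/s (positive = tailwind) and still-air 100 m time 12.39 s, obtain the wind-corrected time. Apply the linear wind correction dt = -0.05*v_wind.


dt = -0.05 * v_wind = -0.05 * 4.47 = -0.2235 s
t_corrected = t_still + dt = 12.39 + (-0.2235)
t_corrected = 12.1665 s

12.1665 s


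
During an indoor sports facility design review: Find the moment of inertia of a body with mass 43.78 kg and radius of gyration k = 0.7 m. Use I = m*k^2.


I = m * k^2
I = 43.78 * 0.7^2
I = 43.78 * 0.49 = 21.4522 kg*m^2

21.4522 kg*m^2
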